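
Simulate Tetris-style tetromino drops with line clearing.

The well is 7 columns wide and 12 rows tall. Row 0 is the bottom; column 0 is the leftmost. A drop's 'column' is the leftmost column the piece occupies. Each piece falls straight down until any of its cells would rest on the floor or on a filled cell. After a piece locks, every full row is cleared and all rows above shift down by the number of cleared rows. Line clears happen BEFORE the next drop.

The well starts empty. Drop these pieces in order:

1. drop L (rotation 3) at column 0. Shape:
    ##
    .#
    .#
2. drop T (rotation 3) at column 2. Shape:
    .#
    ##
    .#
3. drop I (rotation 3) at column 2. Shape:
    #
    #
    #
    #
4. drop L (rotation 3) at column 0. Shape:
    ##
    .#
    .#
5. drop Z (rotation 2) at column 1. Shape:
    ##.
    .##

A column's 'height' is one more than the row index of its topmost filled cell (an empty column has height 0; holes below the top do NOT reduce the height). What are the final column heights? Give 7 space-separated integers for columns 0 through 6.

Answer: 6 8 8 7 0 0 0

Derivation:
Drop 1: L rot3 at col 0 lands with bottom-row=0; cleared 0 line(s) (total 0); column heights now [3 3 0 0 0 0 0], max=3
Drop 2: T rot3 at col 2 lands with bottom-row=0; cleared 0 line(s) (total 0); column heights now [3 3 2 3 0 0 0], max=3
Drop 3: I rot3 at col 2 lands with bottom-row=2; cleared 0 line(s) (total 0); column heights now [3 3 6 3 0 0 0], max=6
Drop 4: L rot3 at col 0 lands with bottom-row=3; cleared 0 line(s) (total 0); column heights now [6 6 6 3 0 0 0], max=6
Drop 5: Z rot2 at col 1 lands with bottom-row=6; cleared 0 line(s) (total 0); column heights now [6 8 8 7 0 0 0], max=8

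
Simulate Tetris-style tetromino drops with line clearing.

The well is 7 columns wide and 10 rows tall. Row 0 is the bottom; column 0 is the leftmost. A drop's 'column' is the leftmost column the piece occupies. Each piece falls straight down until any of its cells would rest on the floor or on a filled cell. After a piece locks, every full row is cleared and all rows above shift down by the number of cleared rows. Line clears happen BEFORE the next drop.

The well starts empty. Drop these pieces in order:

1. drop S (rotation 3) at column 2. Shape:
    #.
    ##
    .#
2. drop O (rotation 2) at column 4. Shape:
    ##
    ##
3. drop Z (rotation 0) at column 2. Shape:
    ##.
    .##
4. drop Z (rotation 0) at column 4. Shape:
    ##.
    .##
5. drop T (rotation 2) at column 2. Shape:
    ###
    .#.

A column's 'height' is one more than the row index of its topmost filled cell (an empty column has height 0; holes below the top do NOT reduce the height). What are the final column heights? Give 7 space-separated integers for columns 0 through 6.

Answer: 0 0 6 6 6 4 3

Derivation:
Drop 1: S rot3 at col 2 lands with bottom-row=0; cleared 0 line(s) (total 0); column heights now [0 0 3 2 0 0 0], max=3
Drop 2: O rot2 at col 4 lands with bottom-row=0; cleared 0 line(s) (total 0); column heights now [0 0 3 2 2 2 0], max=3
Drop 3: Z rot0 at col 2 lands with bottom-row=2; cleared 0 line(s) (total 0); column heights now [0 0 4 4 3 2 0], max=4
Drop 4: Z rot0 at col 4 lands with bottom-row=2; cleared 0 line(s) (total 0); column heights now [0 0 4 4 4 4 3], max=4
Drop 5: T rot2 at col 2 lands with bottom-row=4; cleared 0 line(s) (total 0); column heights now [0 0 6 6 6 4 3], max=6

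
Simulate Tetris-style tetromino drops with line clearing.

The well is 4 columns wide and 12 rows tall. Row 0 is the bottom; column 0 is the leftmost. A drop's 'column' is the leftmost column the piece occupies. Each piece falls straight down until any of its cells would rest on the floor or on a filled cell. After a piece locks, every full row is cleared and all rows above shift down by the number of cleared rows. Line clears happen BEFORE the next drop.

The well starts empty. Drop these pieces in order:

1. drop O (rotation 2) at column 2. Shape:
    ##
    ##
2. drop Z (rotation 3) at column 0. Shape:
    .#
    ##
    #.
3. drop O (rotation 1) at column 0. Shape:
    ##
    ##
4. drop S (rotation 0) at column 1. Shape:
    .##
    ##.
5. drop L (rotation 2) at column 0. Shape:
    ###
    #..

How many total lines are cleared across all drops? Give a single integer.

Drop 1: O rot2 at col 2 lands with bottom-row=0; cleared 0 line(s) (total 0); column heights now [0 0 2 2], max=2
Drop 2: Z rot3 at col 0 lands with bottom-row=0; cleared 1 line(s) (total 1); column heights now [1 2 1 1], max=2
Drop 3: O rot1 at col 0 lands with bottom-row=2; cleared 0 line(s) (total 1); column heights now [4 4 1 1], max=4
Drop 4: S rot0 at col 1 lands with bottom-row=4; cleared 0 line(s) (total 1); column heights now [4 5 6 6], max=6
Drop 5: L rot2 at col 0 lands with bottom-row=5; cleared 0 line(s) (total 1); column heights now [7 7 7 6], max=7

Answer: 1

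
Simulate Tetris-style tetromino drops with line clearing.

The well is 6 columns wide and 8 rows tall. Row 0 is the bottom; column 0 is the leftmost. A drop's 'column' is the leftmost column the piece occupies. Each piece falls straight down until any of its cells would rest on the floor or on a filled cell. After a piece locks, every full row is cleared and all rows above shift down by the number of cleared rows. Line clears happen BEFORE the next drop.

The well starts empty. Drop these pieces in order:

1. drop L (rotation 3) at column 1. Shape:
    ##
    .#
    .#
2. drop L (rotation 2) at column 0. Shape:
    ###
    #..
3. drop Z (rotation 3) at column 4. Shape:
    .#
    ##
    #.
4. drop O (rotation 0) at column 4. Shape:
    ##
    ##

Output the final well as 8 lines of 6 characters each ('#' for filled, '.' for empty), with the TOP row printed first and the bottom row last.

Drop 1: L rot3 at col 1 lands with bottom-row=0; cleared 0 line(s) (total 0); column heights now [0 3 3 0 0 0], max=3
Drop 2: L rot2 at col 0 lands with bottom-row=2; cleared 0 line(s) (total 0); column heights now [4 4 4 0 0 0], max=4
Drop 3: Z rot3 at col 4 lands with bottom-row=0; cleared 0 line(s) (total 0); column heights now [4 4 4 0 2 3], max=4
Drop 4: O rot0 at col 4 lands with bottom-row=3; cleared 0 line(s) (total 0); column heights now [4 4 4 0 5 5], max=5

Answer: ......
......
......
....##
###.##
###..#
..#.##
..#.#.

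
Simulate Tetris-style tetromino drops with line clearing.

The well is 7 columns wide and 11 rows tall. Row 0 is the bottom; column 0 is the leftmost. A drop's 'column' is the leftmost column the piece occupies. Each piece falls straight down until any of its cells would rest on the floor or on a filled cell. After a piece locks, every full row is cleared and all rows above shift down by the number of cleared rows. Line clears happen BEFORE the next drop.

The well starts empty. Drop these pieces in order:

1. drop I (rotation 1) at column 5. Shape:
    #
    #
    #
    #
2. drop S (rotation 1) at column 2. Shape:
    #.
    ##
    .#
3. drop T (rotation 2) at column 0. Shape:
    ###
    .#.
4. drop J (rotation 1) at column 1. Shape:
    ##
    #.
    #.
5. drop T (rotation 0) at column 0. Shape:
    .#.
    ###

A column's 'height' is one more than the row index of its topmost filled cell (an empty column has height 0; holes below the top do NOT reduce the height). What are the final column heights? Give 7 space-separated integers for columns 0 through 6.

Drop 1: I rot1 at col 5 lands with bottom-row=0; cleared 0 line(s) (total 0); column heights now [0 0 0 0 0 4 0], max=4
Drop 2: S rot1 at col 2 lands with bottom-row=0; cleared 0 line(s) (total 0); column heights now [0 0 3 2 0 4 0], max=4
Drop 3: T rot2 at col 0 lands with bottom-row=2; cleared 0 line(s) (total 0); column heights now [4 4 4 2 0 4 0], max=4
Drop 4: J rot1 at col 1 lands with bottom-row=4; cleared 0 line(s) (total 0); column heights now [4 7 7 2 0 4 0], max=7
Drop 5: T rot0 at col 0 lands with bottom-row=7; cleared 0 line(s) (total 0); column heights now [8 9 8 2 0 4 0], max=9

Answer: 8 9 8 2 0 4 0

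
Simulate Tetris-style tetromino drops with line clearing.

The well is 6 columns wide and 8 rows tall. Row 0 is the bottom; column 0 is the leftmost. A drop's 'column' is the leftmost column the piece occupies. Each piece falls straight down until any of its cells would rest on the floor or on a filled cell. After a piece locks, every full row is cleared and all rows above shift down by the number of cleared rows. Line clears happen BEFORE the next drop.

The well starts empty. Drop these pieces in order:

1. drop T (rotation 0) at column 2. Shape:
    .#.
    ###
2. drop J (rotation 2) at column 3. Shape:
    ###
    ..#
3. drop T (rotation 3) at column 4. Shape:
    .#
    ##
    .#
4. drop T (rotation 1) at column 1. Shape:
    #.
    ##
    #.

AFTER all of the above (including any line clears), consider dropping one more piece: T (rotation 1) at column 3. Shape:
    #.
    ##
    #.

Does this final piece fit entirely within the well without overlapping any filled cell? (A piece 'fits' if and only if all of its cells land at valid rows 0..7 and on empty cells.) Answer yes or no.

Drop 1: T rot0 at col 2 lands with bottom-row=0; cleared 0 line(s) (total 0); column heights now [0 0 1 2 1 0], max=2
Drop 2: J rot2 at col 3 lands with bottom-row=1; cleared 0 line(s) (total 0); column heights now [0 0 1 3 3 3], max=3
Drop 3: T rot3 at col 4 lands with bottom-row=3; cleared 0 line(s) (total 0); column heights now [0 0 1 3 5 6], max=6
Drop 4: T rot1 at col 1 lands with bottom-row=0; cleared 0 line(s) (total 0); column heights now [0 3 2 3 5 6], max=6
Test piece T rot1 at col 3 (width 2): heights before test = [0 3 2 3 5 6]; fits = True

Answer: yes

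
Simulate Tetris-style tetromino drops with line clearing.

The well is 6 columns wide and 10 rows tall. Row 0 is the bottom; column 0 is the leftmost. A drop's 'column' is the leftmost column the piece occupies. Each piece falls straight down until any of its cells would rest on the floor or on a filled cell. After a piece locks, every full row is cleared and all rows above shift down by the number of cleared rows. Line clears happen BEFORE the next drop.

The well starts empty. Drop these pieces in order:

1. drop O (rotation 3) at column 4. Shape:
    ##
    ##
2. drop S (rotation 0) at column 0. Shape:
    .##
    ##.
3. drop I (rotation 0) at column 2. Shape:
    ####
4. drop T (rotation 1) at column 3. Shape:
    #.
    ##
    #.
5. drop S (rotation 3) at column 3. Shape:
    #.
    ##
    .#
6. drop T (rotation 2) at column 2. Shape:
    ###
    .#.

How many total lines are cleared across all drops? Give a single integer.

Answer: 0

Derivation:
Drop 1: O rot3 at col 4 lands with bottom-row=0; cleared 0 line(s) (total 0); column heights now [0 0 0 0 2 2], max=2
Drop 2: S rot0 at col 0 lands with bottom-row=0; cleared 0 line(s) (total 0); column heights now [1 2 2 0 2 2], max=2
Drop 3: I rot0 at col 2 lands with bottom-row=2; cleared 0 line(s) (total 0); column heights now [1 2 3 3 3 3], max=3
Drop 4: T rot1 at col 3 lands with bottom-row=3; cleared 0 line(s) (total 0); column heights now [1 2 3 6 5 3], max=6
Drop 5: S rot3 at col 3 lands with bottom-row=5; cleared 0 line(s) (total 0); column heights now [1 2 3 8 7 3], max=8
Drop 6: T rot2 at col 2 lands with bottom-row=8; cleared 0 line(s) (total 0); column heights now [1 2 10 10 10 3], max=10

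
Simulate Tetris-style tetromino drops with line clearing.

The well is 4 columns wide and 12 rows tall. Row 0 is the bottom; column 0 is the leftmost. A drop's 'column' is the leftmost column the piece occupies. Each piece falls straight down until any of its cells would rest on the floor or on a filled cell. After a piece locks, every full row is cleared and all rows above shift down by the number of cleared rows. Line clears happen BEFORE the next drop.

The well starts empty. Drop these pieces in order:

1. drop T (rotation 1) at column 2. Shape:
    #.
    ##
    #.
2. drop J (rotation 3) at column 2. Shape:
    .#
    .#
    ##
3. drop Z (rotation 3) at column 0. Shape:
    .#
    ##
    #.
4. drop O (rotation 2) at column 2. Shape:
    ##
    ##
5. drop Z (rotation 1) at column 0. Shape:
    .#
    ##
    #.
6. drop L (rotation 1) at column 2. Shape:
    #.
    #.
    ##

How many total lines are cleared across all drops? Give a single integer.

Answer: 2

Derivation:
Drop 1: T rot1 at col 2 lands with bottom-row=0; cleared 0 line(s) (total 0); column heights now [0 0 3 2], max=3
Drop 2: J rot3 at col 2 lands with bottom-row=3; cleared 0 line(s) (total 0); column heights now [0 0 4 6], max=6
Drop 3: Z rot3 at col 0 lands with bottom-row=0; cleared 1 line(s) (total 1); column heights now [1 2 3 5], max=5
Drop 4: O rot2 at col 2 lands with bottom-row=5; cleared 0 line(s) (total 1); column heights now [1 2 7 7], max=7
Drop 5: Z rot1 at col 0 lands with bottom-row=1; cleared 1 line(s) (total 2); column heights now [2 3 6 6], max=6
Drop 6: L rot1 at col 2 lands with bottom-row=6; cleared 0 line(s) (total 2); column heights now [2 3 9 7], max=9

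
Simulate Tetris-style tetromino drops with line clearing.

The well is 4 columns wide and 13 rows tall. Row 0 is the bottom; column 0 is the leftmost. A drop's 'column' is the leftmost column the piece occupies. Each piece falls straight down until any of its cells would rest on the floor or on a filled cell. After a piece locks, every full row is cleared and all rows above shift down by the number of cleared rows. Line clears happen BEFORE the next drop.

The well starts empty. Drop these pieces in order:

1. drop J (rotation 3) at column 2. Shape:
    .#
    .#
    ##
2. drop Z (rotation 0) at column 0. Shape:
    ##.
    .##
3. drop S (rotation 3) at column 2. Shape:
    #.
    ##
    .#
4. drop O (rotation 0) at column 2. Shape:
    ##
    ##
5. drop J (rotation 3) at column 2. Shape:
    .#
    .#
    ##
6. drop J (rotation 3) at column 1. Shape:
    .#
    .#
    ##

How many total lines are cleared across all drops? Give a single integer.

Answer: 0

Derivation:
Drop 1: J rot3 at col 2 lands with bottom-row=0; cleared 0 line(s) (total 0); column heights now [0 0 1 3], max=3
Drop 2: Z rot0 at col 0 lands with bottom-row=1; cleared 0 line(s) (total 0); column heights now [3 3 2 3], max=3
Drop 3: S rot3 at col 2 lands with bottom-row=3; cleared 0 line(s) (total 0); column heights now [3 3 6 5], max=6
Drop 4: O rot0 at col 2 lands with bottom-row=6; cleared 0 line(s) (total 0); column heights now [3 3 8 8], max=8
Drop 5: J rot3 at col 2 lands with bottom-row=8; cleared 0 line(s) (total 0); column heights now [3 3 9 11], max=11
Drop 6: J rot3 at col 1 lands with bottom-row=9; cleared 0 line(s) (total 0); column heights now [3 10 12 11], max=12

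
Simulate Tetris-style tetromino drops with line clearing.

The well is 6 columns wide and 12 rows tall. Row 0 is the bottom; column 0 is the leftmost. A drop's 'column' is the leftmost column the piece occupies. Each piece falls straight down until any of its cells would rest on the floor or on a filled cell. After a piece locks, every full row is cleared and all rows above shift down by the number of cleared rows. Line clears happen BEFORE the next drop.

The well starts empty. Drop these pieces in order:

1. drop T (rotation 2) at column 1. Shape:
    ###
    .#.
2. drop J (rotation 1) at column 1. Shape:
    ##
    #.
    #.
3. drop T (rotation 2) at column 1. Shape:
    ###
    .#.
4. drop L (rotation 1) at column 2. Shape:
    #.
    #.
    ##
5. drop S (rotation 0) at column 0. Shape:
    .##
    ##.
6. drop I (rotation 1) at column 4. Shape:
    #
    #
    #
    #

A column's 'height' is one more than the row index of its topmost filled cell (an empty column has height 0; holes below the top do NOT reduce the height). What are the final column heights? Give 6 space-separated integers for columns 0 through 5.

Drop 1: T rot2 at col 1 lands with bottom-row=0; cleared 0 line(s) (total 0); column heights now [0 2 2 2 0 0], max=2
Drop 2: J rot1 at col 1 lands with bottom-row=2; cleared 0 line(s) (total 0); column heights now [0 5 5 2 0 0], max=5
Drop 3: T rot2 at col 1 lands with bottom-row=5; cleared 0 line(s) (total 0); column heights now [0 7 7 7 0 0], max=7
Drop 4: L rot1 at col 2 lands with bottom-row=7; cleared 0 line(s) (total 0); column heights now [0 7 10 8 0 0], max=10
Drop 5: S rot0 at col 0 lands with bottom-row=9; cleared 0 line(s) (total 0); column heights now [10 11 11 8 0 0], max=11
Drop 6: I rot1 at col 4 lands with bottom-row=0; cleared 0 line(s) (total 0); column heights now [10 11 11 8 4 0], max=11

Answer: 10 11 11 8 4 0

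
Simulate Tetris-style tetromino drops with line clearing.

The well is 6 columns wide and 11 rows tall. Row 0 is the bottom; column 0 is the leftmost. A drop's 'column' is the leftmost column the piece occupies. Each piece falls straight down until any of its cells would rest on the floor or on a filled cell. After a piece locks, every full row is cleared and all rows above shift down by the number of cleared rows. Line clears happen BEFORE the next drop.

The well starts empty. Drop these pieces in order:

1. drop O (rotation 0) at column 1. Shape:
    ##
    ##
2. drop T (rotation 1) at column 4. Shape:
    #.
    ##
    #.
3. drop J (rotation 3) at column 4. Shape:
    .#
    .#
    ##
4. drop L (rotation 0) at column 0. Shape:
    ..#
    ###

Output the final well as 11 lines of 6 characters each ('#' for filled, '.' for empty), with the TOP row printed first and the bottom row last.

Drop 1: O rot0 at col 1 lands with bottom-row=0; cleared 0 line(s) (total 0); column heights now [0 2 2 0 0 0], max=2
Drop 2: T rot1 at col 4 lands with bottom-row=0; cleared 0 line(s) (total 0); column heights now [0 2 2 0 3 2], max=3
Drop 3: J rot3 at col 4 lands with bottom-row=3; cleared 0 line(s) (total 0); column heights now [0 2 2 0 4 6], max=6
Drop 4: L rot0 at col 0 lands with bottom-row=2; cleared 0 line(s) (total 0); column heights now [3 3 4 0 4 6], max=6

Answer: ......
......
......
......
......
.....#
.....#
..#.##
###.#.
.##.##
.##.#.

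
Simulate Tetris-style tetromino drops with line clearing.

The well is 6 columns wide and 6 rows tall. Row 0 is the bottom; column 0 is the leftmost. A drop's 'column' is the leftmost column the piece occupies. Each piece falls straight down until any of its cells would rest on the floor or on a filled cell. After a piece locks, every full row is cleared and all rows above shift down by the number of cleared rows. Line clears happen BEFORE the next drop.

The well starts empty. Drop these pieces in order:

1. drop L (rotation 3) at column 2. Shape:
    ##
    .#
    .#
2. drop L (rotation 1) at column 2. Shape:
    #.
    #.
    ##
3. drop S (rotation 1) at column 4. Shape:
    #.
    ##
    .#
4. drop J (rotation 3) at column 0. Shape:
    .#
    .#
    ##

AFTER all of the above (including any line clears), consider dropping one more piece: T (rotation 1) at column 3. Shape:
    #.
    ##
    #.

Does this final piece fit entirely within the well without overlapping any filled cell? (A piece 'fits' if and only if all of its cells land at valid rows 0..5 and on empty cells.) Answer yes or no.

Answer: no

Derivation:
Drop 1: L rot3 at col 2 lands with bottom-row=0; cleared 0 line(s) (total 0); column heights now [0 0 3 3 0 0], max=3
Drop 2: L rot1 at col 2 lands with bottom-row=3; cleared 0 line(s) (total 0); column heights now [0 0 6 4 0 0], max=6
Drop 3: S rot1 at col 4 lands with bottom-row=0; cleared 0 line(s) (total 0); column heights now [0 0 6 4 3 2], max=6
Drop 4: J rot3 at col 0 lands with bottom-row=0; cleared 0 line(s) (total 0); column heights now [1 3 6 4 3 2], max=6
Test piece T rot1 at col 3 (width 2): heights before test = [1 3 6 4 3 2]; fits = False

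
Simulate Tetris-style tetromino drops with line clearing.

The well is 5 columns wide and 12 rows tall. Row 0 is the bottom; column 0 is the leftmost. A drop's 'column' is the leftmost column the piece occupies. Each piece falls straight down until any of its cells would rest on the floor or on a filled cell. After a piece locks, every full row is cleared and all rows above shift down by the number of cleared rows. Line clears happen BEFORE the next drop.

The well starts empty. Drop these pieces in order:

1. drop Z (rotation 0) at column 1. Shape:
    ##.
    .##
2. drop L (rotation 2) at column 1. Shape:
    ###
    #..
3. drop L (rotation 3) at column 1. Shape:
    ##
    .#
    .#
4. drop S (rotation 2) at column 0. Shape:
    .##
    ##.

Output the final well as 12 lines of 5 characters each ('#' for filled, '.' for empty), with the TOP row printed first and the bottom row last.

Answer: .....
.....
.....
.##..
##...
.##..
..#..
..#..
.###.
.#...
.##..
..##.

Derivation:
Drop 1: Z rot0 at col 1 lands with bottom-row=0; cleared 0 line(s) (total 0); column heights now [0 2 2 1 0], max=2
Drop 2: L rot2 at col 1 lands with bottom-row=2; cleared 0 line(s) (total 0); column heights now [0 4 4 4 0], max=4
Drop 3: L rot3 at col 1 lands with bottom-row=4; cleared 0 line(s) (total 0); column heights now [0 7 7 4 0], max=7
Drop 4: S rot2 at col 0 lands with bottom-row=7; cleared 0 line(s) (total 0); column heights now [8 9 9 4 0], max=9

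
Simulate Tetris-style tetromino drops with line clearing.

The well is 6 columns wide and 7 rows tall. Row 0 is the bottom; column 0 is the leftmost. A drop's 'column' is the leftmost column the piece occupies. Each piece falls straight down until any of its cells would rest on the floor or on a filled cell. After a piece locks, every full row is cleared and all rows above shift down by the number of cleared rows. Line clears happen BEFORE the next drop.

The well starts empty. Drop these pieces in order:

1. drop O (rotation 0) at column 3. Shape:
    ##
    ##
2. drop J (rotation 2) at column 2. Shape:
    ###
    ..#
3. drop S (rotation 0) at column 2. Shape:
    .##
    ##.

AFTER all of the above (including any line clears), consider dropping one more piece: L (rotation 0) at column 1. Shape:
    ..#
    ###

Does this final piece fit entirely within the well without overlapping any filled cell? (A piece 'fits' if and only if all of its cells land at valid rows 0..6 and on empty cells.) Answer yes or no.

Drop 1: O rot0 at col 3 lands with bottom-row=0; cleared 0 line(s) (total 0); column heights now [0 0 0 2 2 0], max=2
Drop 2: J rot2 at col 2 lands with bottom-row=2; cleared 0 line(s) (total 0); column heights now [0 0 4 4 4 0], max=4
Drop 3: S rot0 at col 2 lands with bottom-row=4; cleared 0 line(s) (total 0); column heights now [0 0 5 6 6 0], max=6
Test piece L rot0 at col 1 (width 3): heights before test = [0 0 5 6 6 0]; fits = False

Answer: no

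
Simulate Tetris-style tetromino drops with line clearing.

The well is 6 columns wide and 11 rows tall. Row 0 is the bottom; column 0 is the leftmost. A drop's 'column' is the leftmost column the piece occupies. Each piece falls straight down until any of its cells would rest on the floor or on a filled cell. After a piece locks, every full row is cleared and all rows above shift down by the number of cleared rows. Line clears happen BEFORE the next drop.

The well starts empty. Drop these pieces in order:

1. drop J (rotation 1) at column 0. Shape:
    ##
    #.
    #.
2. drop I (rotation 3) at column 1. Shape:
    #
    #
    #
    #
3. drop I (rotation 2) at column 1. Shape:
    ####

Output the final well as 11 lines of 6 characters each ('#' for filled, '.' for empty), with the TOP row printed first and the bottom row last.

Drop 1: J rot1 at col 0 lands with bottom-row=0; cleared 0 line(s) (total 0); column heights now [3 3 0 0 0 0], max=3
Drop 2: I rot3 at col 1 lands with bottom-row=3; cleared 0 line(s) (total 0); column heights now [3 7 0 0 0 0], max=7
Drop 3: I rot2 at col 1 lands with bottom-row=7; cleared 0 line(s) (total 0); column heights now [3 8 8 8 8 0], max=8

Answer: ......
......
......
.####.
.#....
.#....
.#....
.#....
##....
#.....
#.....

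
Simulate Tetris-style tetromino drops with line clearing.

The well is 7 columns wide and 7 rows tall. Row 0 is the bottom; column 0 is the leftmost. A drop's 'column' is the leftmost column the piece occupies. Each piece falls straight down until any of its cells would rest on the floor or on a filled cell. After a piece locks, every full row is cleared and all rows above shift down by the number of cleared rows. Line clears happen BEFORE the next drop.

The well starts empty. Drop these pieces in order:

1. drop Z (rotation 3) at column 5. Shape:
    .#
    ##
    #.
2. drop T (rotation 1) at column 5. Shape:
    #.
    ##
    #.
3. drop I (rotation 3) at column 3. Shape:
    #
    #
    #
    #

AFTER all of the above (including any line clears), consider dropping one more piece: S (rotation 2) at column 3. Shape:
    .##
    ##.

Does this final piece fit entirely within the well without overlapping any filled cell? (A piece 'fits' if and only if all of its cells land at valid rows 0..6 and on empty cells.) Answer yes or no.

Drop 1: Z rot3 at col 5 lands with bottom-row=0; cleared 0 line(s) (total 0); column heights now [0 0 0 0 0 2 3], max=3
Drop 2: T rot1 at col 5 lands with bottom-row=2; cleared 0 line(s) (total 0); column heights now [0 0 0 0 0 5 4], max=5
Drop 3: I rot3 at col 3 lands with bottom-row=0; cleared 0 line(s) (total 0); column heights now [0 0 0 4 0 5 4], max=5
Test piece S rot2 at col 3 (width 3): heights before test = [0 0 0 4 0 5 4]; fits = True

Answer: yes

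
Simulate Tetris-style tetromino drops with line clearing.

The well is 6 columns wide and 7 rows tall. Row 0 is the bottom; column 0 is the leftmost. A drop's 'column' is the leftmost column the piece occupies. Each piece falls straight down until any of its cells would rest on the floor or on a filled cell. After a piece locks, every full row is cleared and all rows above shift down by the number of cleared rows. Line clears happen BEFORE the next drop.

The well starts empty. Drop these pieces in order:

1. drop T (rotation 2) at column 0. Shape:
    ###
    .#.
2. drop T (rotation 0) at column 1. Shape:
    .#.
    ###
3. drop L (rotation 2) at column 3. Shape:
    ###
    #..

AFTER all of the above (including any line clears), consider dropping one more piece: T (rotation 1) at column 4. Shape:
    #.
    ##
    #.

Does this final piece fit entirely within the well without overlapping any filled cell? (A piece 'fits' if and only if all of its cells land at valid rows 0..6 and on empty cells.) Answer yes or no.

Answer: no

Derivation:
Drop 1: T rot2 at col 0 lands with bottom-row=0; cleared 0 line(s) (total 0); column heights now [2 2 2 0 0 0], max=2
Drop 2: T rot0 at col 1 lands with bottom-row=2; cleared 0 line(s) (total 0); column heights now [2 3 4 3 0 0], max=4
Drop 3: L rot2 at col 3 lands with bottom-row=3; cleared 0 line(s) (total 0); column heights now [2 3 4 5 5 5], max=5
Test piece T rot1 at col 4 (width 2): heights before test = [2 3 4 5 5 5]; fits = False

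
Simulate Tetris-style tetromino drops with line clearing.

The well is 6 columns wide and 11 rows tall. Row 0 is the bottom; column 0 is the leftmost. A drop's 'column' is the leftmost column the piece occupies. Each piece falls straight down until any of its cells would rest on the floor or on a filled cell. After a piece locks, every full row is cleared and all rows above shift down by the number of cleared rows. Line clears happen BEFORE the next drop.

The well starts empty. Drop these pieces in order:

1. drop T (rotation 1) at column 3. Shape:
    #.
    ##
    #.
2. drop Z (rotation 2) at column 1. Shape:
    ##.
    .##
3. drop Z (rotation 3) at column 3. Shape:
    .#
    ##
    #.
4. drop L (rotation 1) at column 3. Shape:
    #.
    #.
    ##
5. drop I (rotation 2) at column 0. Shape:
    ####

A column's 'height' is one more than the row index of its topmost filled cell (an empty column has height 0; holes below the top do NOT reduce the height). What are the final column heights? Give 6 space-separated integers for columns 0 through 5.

Answer: 11 11 11 11 8 0

Derivation:
Drop 1: T rot1 at col 3 lands with bottom-row=0; cleared 0 line(s) (total 0); column heights now [0 0 0 3 2 0], max=3
Drop 2: Z rot2 at col 1 lands with bottom-row=3; cleared 0 line(s) (total 0); column heights now [0 5 5 4 2 0], max=5
Drop 3: Z rot3 at col 3 lands with bottom-row=4; cleared 0 line(s) (total 0); column heights now [0 5 5 6 7 0], max=7
Drop 4: L rot1 at col 3 lands with bottom-row=7; cleared 0 line(s) (total 0); column heights now [0 5 5 10 8 0], max=10
Drop 5: I rot2 at col 0 lands with bottom-row=10; cleared 0 line(s) (total 0); column heights now [11 11 11 11 8 0], max=11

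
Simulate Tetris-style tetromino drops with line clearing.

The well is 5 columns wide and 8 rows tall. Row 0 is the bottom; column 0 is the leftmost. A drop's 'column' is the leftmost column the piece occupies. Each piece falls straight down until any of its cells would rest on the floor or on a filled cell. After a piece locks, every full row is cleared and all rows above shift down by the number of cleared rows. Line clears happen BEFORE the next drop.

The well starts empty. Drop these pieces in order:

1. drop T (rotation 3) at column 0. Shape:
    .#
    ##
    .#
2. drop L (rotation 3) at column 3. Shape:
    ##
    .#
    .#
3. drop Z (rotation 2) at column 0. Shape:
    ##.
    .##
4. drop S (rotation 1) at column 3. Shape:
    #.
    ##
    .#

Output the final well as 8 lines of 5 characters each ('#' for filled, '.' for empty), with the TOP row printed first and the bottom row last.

Drop 1: T rot3 at col 0 lands with bottom-row=0; cleared 0 line(s) (total 0); column heights now [2 3 0 0 0], max=3
Drop 2: L rot3 at col 3 lands with bottom-row=0; cleared 0 line(s) (total 0); column heights now [2 3 0 3 3], max=3
Drop 3: Z rot2 at col 0 lands with bottom-row=3; cleared 0 line(s) (total 0); column heights now [5 5 4 3 3], max=5
Drop 4: S rot1 at col 3 lands with bottom-row=3; cleared 0 line(s) (total 0); column heights now [5 5 4 6 5], max=6

Answer: .....
.....
...#.
##.##
.##.#
.#.##
##..#
.#..#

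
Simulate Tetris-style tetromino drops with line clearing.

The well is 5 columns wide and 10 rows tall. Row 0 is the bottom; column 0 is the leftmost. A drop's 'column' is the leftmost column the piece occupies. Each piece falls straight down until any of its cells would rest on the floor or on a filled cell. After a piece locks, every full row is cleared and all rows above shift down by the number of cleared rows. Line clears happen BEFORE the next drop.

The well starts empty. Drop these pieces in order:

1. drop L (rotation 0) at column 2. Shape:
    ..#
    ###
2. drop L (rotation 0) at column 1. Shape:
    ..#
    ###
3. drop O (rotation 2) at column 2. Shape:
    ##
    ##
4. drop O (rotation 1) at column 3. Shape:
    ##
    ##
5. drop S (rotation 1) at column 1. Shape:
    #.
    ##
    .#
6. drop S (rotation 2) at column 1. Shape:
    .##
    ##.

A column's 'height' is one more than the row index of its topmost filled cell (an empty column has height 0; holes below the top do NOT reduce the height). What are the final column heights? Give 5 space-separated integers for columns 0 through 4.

Answer: 0 9 10 10 7

Derivation:
Drop 1: L rot0 at col 2 lands with bottom-row=0; cleared 0 line(s) (total 0); column heights now [0 0 1 1 2], max=2
Drop 2: L rot0 at col 1 lands with bottom-row=1; cleared 0 line(s) (total 0); column heights now [0 2 2 3 2], max=3
Drop 3: O rot2 at col 2 lands with bottom-row=3; cleared 0 line(s) (total 0); column heights now [0 2 5 5 2], max=5
Drop 4: O rot1 at col 3 lands with bottom-row=5; cleared 0 line(s) (total 0); column heights now [0 2 5 7 7], max=7
Drop 5: S rot1 at col 1 lands with bottom-row=5; cleared 0 line(s) (total 0); column heights now [0 8 7 7 7], max=8
Drop 6: S rot2 at col 1 lands with bottom-row=8; cleared 0 line(s) (total 0); column heights now [0 9 10 10 7], max=10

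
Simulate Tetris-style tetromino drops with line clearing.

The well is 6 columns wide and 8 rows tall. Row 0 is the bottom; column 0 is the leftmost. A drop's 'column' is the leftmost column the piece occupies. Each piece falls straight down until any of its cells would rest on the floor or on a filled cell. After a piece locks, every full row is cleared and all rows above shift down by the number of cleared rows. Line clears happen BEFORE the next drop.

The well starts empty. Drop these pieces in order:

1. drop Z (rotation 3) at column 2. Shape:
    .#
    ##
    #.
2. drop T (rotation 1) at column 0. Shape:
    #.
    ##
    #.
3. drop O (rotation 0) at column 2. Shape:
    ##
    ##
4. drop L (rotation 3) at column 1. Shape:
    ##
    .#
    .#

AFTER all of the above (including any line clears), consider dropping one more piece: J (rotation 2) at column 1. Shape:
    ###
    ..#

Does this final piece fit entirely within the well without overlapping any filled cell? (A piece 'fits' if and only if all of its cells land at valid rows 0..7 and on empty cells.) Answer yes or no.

Answer: no

Derivation:
Drop 1: Z rot3 at col 2 lands with bottom-row=0; cleared 0 line(s) (total 0); column heights now [0 0 2 3 0 0], max=3
Drop 2: T rot1 at col 0 lands with bottom-row=0; cleared 0 line(s) (total 0); column heights now [3 2 2 3 0 0], max=3
Drop 3: O rot0 at col 2 lands with bottom-row=3; cleared 0 line(s) (total 0); column heights now [3 2 5 5 0 0], max=5
Drop 4: L rot3 at col 1 lands with bottom-row=5; cleared 0 line(s) (total 0); column heights now [3 8 8 5 0 0], max=8
Test piece J rot2 at col 1 (width 3): heights before test = [3 8 8 5 0 0]; fits = False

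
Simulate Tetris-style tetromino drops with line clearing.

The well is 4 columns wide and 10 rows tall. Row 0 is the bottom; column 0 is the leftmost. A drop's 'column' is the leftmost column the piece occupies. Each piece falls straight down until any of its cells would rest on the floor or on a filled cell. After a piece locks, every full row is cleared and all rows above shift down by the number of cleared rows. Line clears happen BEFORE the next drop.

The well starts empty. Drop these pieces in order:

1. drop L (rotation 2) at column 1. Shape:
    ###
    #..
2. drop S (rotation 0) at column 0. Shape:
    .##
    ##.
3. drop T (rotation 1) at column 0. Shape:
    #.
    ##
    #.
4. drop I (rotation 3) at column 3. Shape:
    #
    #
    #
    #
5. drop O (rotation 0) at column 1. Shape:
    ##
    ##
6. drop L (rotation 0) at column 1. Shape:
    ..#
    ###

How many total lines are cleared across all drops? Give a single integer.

Answer: 2

Derivation:
Drop 1: L rot2 at col 1 lands with bottom-row=0; cleared 0 line(s) (total 0); column heights now [0 2 2 2], max=2
Drop 2: S rot0 at col 0 lands with bottom-row=2; cleared 0 line(s) (total 0); column heights now [3 4 4 2], max=4
Drop 3: T rot1 at col 0 lands with bottom-row=3; cleared 0 line(s) (total 0); column heights now [6 5 4 2], max=6
Drop 4: I rot3 at col 3 lands with bottom-row=2; cleared 1 line(s) (total 1); column heights now [5 4 2 5], max=5
Drop 5: O rot0 at col 1 lands with bottom-row=4; cleared 1 line(s) (total 2); column heights now [4 5 5 4], max=5
Drop 6: L rot0 at col 1 lands with bottom-row=5; cleared 0 line(s) (total 2); column heights now [4 6 6 7], max=7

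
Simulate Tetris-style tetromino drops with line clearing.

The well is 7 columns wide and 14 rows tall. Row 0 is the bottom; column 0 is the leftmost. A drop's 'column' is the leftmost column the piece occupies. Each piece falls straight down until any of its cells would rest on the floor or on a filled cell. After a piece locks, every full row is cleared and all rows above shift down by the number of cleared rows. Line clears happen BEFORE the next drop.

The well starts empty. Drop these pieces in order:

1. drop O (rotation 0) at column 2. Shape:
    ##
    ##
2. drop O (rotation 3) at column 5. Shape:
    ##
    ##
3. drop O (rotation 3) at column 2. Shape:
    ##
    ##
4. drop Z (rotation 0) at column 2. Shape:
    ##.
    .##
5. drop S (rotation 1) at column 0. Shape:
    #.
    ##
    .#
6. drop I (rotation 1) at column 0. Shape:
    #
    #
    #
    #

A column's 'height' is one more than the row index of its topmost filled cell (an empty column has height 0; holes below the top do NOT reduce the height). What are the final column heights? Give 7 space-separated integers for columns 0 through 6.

Drop 1: O rot0 at col 2 lands with bottom-row=0; cleared 0 line(s) (total 0); column heights now [0 0 2 2 0 0 0], max=2
Drop 2: O rot3 at col 5 lands with bottom-row=0; cleared 0 line(s) (total 0); column heights now [0 0 2 2 0 2 2], max=2
Drop 3: O rot3 at col 2 lands with bottom-row=2; cleared 0 line(s) (total 0); column heights now [0 0 4 4 0 2 2], max=4
Drop 4: Z rot0 at col 2 lands with bottom-row=4; cleared 0 line(s) (total 0); column heights now [0 0 6 6 5 2 2], max=6
Drop 5: S rot1 at col 0 lands with bottom-row=0; cleared 0 line(s) (total 0); column heights now [3 2 6 6 5 2 2], max=6
Drop 6: I rot1 at col 0 lands with bottom-row=3; cleared 0 line(s) (total 0); column heights now [7 2 6 6 5 2 2], max=7

Answer: 7 2 6 6 5 2 2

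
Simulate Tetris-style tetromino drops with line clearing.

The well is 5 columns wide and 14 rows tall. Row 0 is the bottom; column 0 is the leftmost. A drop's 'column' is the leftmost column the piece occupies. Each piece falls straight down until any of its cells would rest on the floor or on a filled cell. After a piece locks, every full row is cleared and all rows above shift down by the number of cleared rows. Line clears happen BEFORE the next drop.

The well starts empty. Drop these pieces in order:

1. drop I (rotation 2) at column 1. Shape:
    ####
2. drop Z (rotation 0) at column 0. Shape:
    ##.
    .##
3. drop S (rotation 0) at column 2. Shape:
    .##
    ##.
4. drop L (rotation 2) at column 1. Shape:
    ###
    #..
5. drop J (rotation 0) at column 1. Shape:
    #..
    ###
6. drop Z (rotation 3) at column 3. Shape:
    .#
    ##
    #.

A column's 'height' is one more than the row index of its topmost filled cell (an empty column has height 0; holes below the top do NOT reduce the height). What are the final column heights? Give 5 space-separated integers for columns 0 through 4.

Answer: 3 7 6 8 9

Derivation:
Drop 1: I rot2 at col 1 lands with bottom-row=0; cleared 0 line(s) (total 0); column heights now [0 1 1 1 1], max=1
Drop 2: Z rot0 at col 0 lands with bottom-row=1; cleared 0 line(s) (total 0); column heights now [3 3 2 1 1], max=3
Drop 3: S rot0 at col 2 lands with bottom-row=2; cleared 0 line(s) (total 0); column heights now [3 3 3 4 4], max=4
Drop 4: L rot2 at col 1 lands with bottom-row=3; cleared 0 line(s) (total 0); column heights now [3 5 5 5 4], max=5
Drop 5: J rot0 at col 1 lands with bottom-row=5; cleared 0 line(s) (total 0); column heights now [3 7 6 6 4], max=7
Drop 6: Z rot3 at col 3 lands with bottom-row=6; cleared 0 line(s) (total 0); column heights now [3 7 6 8 9], max=9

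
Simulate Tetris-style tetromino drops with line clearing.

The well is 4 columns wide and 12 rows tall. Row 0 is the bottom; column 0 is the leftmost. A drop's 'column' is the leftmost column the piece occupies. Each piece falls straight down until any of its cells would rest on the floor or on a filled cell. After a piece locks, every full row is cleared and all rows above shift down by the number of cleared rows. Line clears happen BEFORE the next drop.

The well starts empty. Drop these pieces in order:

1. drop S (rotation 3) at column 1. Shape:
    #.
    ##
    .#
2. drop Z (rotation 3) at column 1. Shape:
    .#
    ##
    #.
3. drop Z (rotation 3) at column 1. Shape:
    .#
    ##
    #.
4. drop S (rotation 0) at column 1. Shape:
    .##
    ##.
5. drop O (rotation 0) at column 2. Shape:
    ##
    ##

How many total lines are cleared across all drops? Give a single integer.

Answer: 0

Derivation:
Drop 1: S rot3 at col 1 lands with bottom-row=0; cleared 0 line(s) (total 0); column heights now [0 3 2 0], max=3
Drop 2: Z rot3 at col 1 lands with bottom-row=3; cleared 0 line(s) (total 0); column heights now [0 5 6 0], max=6
Drop 3: Z rot3 at col 1 lands with bottom-row=5; cleared 0 line(s) (total 0); column heights now [0 7 8 0], max=8
Drop 4: S rot0 at col 1 lands with bottom-row=8; cleared 0 line(s) (total 0); column heights now [0 9 10 10], max=10
Drop 5: O rot0 at col 2 lands with bottom-row=10; cleared 0 line(s) (total 0); column heights now [0 9 12 12], max=12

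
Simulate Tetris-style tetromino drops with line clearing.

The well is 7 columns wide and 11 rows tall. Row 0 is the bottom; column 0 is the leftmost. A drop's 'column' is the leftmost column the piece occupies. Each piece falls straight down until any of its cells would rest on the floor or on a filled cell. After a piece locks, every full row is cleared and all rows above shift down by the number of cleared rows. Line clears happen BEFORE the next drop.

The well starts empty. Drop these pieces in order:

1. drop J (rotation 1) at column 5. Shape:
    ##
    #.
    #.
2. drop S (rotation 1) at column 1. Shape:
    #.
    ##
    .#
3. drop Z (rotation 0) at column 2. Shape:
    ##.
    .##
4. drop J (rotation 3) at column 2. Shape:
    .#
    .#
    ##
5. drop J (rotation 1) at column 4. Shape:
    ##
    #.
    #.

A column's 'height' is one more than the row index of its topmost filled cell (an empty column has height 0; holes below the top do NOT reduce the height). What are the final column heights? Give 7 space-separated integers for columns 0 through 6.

Answer: 0 3 4 6 5 5 3

Derivation:
Drop 1: J rot1 at col 5 lands with bottom-row=0; cleared 0 line(s) (total 0); column heights now [0 0 0 0 0 3 3], max=3
Drop 2: S rot1 at col 1 lands with bottom-row=0; cleared 0 line(s) (total 0); column heights now [0 3 2 0 0 3 3], max=3
Drop 3: Z rot0 at col 2 lands with bottom-row=1; cleared 0 line(s) (total 0); column heights now [0 3 3 3 2 3 3], max=3
Drop 4: J rot3 at col 2 lands with bottom-row=3; cleared 0 line(s) (total 0); column heights now [0 3 4 6 2 3 3], max=6
Drop 5: J rot1 at col 4 lands with bottom-row=2; cleared 0 line(s) (total 0); column heights now [0 3 4 6 5 5 3], max=6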